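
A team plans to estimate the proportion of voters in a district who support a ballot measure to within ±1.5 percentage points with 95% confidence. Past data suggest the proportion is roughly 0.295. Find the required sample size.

For a proportion with margin E = 0.015 at 95% confidence, z = 1.960.
n = p̂(1−p̂)(z/E)² = 0.295 × 0.705 × (1.960/0.015)² = 3550.92
Round up: n = 3551.

n = 3551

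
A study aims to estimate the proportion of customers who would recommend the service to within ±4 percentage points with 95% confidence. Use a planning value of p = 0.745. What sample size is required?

For a proportion with margin E = 0.04 at 95% confidence, z = 1.960.
n = p̂(1−p̂)(z/E)² = 0.745 × 0.255 × (1.960/0.04)² = 456.13
Round up: n = 457.

457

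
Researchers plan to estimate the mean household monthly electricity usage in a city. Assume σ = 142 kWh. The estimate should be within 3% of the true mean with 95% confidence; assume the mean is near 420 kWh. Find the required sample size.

488

For a mean, the margin of error is E = z·σ/√n, so n = (zσ/E)².
At 95% confidence, z = 1.960.
E = 3% of 420 = 12.6 kWh.
n = (1.960 × 142 / 12.6)² = 487.92
Round up: n = 488.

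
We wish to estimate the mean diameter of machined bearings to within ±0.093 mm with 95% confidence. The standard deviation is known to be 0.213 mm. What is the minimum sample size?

21

For a mean, the margin of error is E = z·σ/√n, so n = (zσ/E)².
At 95% confidence, z = 1.960.
n = (1.960 × 0.213 / 0.093)² = 20.15
Round up: n = 21.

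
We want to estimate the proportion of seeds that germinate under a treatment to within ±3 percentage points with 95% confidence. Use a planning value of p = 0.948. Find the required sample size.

n = 211

For a proportion with margin E = 0.03 at 95% confidence, z = 1.960.
n = p̂(1−p̂)(z/E)² = 0.948 × 0.052 × (1.960/0.03)² = 210.42
Round up: n = 211.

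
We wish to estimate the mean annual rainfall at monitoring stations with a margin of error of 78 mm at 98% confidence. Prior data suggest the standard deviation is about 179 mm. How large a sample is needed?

29

For a mean, the margin of error is E = z·σ/√n, so n = (zσ/E)².
At 98% confidence, z = 2.326.
n = (2.326 × 179 / 78)² = 28.49
Round up: n = 29.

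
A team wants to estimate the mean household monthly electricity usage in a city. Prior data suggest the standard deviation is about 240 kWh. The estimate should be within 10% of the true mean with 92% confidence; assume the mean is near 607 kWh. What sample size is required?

For a mean, the margin of error is E = z·σ/√n, so n = (zσ/E)².
At 92% confidence, z = 1.751.
E = 10% of 607 = 60.7 kWh.
n = (1.751 × 240 / 60.7)² = 47.93
Round up: n = 48.

48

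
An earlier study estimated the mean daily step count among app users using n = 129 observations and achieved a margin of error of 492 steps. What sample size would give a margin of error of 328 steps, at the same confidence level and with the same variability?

291

Margin of error scales as 1/√n, so n₂ = n₁·(E₁/E₂)².
n₂ = 129 × (492/328)² = 129 × 2.25 = 290.25
Round up: n₂ = 291.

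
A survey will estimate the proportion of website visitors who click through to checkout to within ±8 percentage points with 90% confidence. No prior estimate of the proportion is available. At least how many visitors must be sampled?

n = 106

For a proportion with margin E = 0.08 at 90% confidence, z = 1.645.
With no prior estimate, use p = 0.5, which maximizes p(1−p) at 0.25.
n = 0.25 × (z/E)² = 0.25 × (1.645/0.08)² = 105.70
Round up: n = 106.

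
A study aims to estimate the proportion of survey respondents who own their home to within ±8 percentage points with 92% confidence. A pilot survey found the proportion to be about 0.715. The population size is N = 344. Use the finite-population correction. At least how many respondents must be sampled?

77

For a proportion with margin E = 0.08 at 92% confidence, z = 1.751.
n = p̂(1−p̂)(z/E)² = 0.715 × 0.285 × (1.751/0.08)² = 97.62 — call this n₀.
Finite-population correction with N = 344: n = n₀ / (1 + (n₀−1)/N) = 97.62 / 1.281 = 76.21
Round up: n = 77.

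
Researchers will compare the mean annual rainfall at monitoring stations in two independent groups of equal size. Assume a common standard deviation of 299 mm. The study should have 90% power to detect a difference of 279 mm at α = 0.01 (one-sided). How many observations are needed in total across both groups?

For two equal groups, n per group = 2·((z_α + z_β)·σ/δ)².
z_α = 2.326; z_β = 1.282 (power 90%).
n = 2 × (3.608 × 299 / 279)² = 2 × 14.95 = 29.90
Round up: n = 30 per group.
Total across both groups: 2 × 30 = 60.

60 total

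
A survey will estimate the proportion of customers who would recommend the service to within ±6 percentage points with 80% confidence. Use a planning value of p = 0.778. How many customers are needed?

For a proportion with margin E = 0.06 at 80% confidence, z = 1.282.
n = p̂(1−p̂)(z/E)² = 0.778 × 0.222 × (1.282/0.06)² = 78.85
Round up: n = 79.

79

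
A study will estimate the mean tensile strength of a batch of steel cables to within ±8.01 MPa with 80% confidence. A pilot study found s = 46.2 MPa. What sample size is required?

For a mean, the margin of error is E = z·σ/√n, so n = (zσ/E)².
At 80% confidence, z = 1.282.
n = (1.282 × 46.2 / 8.01)² = 54.68
Round up: n = 55.

55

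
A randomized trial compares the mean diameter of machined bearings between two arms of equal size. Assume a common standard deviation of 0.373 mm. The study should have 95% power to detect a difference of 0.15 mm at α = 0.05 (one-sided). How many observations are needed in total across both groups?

For two equal groups, n per group = 2·((z_α + z_β)·σ/δ)².
z_α = 1.645; z_β = 1.645 (power 95%).
n = 2 × (3.290 × 0.373 / 0.15)² = 2 × 66.93 = 133.86
Round up: n = 134 per group.
Total across both groups: 2 × 134 = 268.

268 total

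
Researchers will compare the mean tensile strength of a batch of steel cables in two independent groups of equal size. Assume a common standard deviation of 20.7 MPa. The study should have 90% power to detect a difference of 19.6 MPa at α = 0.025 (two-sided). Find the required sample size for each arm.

For two equal groups, n per group = 2·((z_{α/2} + z_β)·σ/δ)².
z_{α/2} = 2.241; z_β = 1.282 (power 90%).
n = 2 × (3.523 × 20.7 / 19.6)² = 2 × 13.84 = 27.68
Round up: n = 28 per group.

28 per group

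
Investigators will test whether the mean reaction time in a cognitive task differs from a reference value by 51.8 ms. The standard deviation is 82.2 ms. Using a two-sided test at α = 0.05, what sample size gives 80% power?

20

For a one-sample z-test, n = ((z_{α/2} + z_β)·σ/δ)².
z_{α/2} = 1.960 (two-sided α = 0.05); z_β = 0.842 (power 80% → β = 0.2).
n = (2.802 × 82.2 / 51.8)² = 19.77
Round up: n = 20.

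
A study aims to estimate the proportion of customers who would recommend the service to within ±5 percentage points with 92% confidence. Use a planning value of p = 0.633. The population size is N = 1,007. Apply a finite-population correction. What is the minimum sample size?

For a proportion with margin E = 0.05 at 92% confidence, z = 1.751.
n = p̂(1−p̂)(z/E)² = 0.633 × 0.367 × (1.751/0.05)² = 284.91 — call this n₀.
Finite-population correction with N = 1,007: n = n₀ / (1 + (n₀−1)/N) = 284.91 / 1.282 = 222.24
Round up: n = 223.

n = 223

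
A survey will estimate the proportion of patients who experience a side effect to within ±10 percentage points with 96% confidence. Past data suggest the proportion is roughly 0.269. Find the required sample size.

For a proportion with margin E = 0.1 at 96% confidence, z = 2.054.
n = p̂(1−p̂)(z/E)² = 0.269 × 0.731 × (2.054/0.1)² = 82.96
Round up: n = 83.

83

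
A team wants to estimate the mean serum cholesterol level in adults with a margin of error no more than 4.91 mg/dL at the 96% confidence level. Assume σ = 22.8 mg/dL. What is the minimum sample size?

91

For a mean, the margin of error is E = z·σ/√n, so n = (zσ/E)².
At 96% confidence, z = 2.054.
n = (2.054 × 22.8 / 4.91)² = 90.97
Round up: n = 91.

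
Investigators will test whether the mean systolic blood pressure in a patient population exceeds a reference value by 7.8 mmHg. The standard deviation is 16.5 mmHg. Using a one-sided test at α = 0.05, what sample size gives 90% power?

39

For a one-sample z-test, n = ((z_α + z_β)·σ/δ)².
z_α = 1.645 (one-sided α = 0.05); z_β = 1.282 (power 90% → β = 0.1).
n = (2.927 × 16.5 / 7.8)² = 38.34
Round up: n = 39.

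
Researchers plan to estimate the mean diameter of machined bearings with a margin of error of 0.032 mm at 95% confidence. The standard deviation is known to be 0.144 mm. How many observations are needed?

n = 78

For a mean, the margin of error is E = z·σ/√n, so n = (zσ/E)².
At 95% confidence, z = 1.960.
n = (1.960 × 0.144 / 0.032)² = 77.79
Round up: n = 78.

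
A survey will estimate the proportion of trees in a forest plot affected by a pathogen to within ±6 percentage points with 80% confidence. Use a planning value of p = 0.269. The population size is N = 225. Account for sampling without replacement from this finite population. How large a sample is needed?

65

For a proportion with margin E = 0.06 at 80% confidence, z = 1.282.
n = p̂(1−p̂)(z/E)² = 0.269 × 0.731 × (1.282/0.06)² = 89.77 — call this n₀.
Finite-population correction with N = 225: n = n₀ / (1 + (n₀−1)/N) = 89.77 / 1.395 = 64.35
Round up: n = 65.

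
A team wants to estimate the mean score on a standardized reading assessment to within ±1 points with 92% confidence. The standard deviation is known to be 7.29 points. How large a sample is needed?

n = 163

For a mean, the margin of error is E = z·σ/√n, so n = (zσ/E)².
At 92% confidence, z = 1.751.
n = (1.751 × 7.29 / 1)² = 162.94
Round up: n = 163.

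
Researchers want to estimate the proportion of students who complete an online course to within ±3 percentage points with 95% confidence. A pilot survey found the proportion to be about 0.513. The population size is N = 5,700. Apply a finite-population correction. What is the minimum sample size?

For a proportion with margin E = 0.03 at 95% confidence, z = 1.960.
n = p̂(1−p̂)(z/E)² = 0.513 × 0.487 × (1.960/0.03)² = 1066.39 — call this n₀.
Finite-population correction with N = 5,700: n = n₀ / (1 + (n₀−1)/N) = 1066.39 / 1.187 = 898.39
Round up: n = 899.

899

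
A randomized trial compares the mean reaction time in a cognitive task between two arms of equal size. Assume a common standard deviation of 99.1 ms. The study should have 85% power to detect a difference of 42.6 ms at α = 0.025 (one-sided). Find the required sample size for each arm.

For two equal groups, n per group = 2·((z_α + z_β)·σ/δ)².
z_α = 1.960; z_β = 1.036 (power 85%).
n = 2 × (2.996 × 99.1 / 42.6)² = 2 × 48.57 = 97.14
Round up: n = 98 per group.

98 per group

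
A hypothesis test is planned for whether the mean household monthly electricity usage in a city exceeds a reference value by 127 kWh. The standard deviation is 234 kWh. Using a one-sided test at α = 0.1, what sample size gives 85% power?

For a one-sample z-test, n = ((z_α + z_β)·σ/δ)².
z_α = 1.282 (one-sided α = 0.1); z_β = 1.036 (power 85% → β = 0.15).
n = (2.318 × 234 / 127)² = 18.24
Round up: n = 19.

n = 19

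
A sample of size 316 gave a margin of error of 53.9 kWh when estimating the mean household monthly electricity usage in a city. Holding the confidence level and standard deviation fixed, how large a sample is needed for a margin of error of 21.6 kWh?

1968

Margin of error scales as 1/√n, so n₂ = n₁·(E₁/E₂)².
n₂ = 316 × (53.9/21.6)² = 316 × 6.227 = 1967.73
Round up: n₂ = 1968.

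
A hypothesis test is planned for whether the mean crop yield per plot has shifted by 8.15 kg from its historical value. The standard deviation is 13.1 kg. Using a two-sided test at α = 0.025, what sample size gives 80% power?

n = 25

For a one-sample z-test, n = ((z_{α/2} + z_β)·σ/δ)².
z_{α/2} = 2.241 (two-sided α = 0.025); z_β = 0.842 (power 80% → β = 0.2).
n = (3.083 × 13.1 / 8.15)² = 24.56
Round up: n = 25.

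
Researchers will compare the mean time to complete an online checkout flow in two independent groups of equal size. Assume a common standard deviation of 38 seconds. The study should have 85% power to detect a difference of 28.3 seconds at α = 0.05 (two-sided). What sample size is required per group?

33 per group

For two equal groups, n per group = 2·((z_{α/2} + z_β)·σ/δ)².
z_{α/2} = 1.960; z_β = 1.036 (power 85%).
n = 2 × (2.996 × 38 / 28.3)² = 2 × 16.18 = 32.36
Round up: n = 33 per group.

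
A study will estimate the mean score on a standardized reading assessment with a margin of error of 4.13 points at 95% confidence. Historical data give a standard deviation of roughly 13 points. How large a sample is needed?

n = 39

For a mean, the margin of error is E = z·σ/√n, so n = (zσ/E)².
At 95% confidence, z = 1.960.
n = (1.960 × 13 / 4.13)² = 38.06
Round up: n = 39.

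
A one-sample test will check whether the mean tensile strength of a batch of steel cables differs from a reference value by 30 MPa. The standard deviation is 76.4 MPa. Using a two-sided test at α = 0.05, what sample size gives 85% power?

n = 59

For a one-sample z-test, n = ((z_{α/2} + z_β)·σ/δ)².
z_{α/2} = 1.960 (two-sided α = 0.05); z_β = 1.036 (power 85% → β = 0.15).
n = (2.996 × 76.4 / 30)² = 58.21
Round up: n = 59.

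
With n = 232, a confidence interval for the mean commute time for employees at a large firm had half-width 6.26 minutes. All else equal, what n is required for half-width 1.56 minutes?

Margin of error scales as 1/√n, so n₂ = n₁·(E₁/E₂)².
n₂ = 232 × (6.26/1.56)² = 232 × 16.1 = 3735.20
Round up: n₂ = 3736.

n = 3736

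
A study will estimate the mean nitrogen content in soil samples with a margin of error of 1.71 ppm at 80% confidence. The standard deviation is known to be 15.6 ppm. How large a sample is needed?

137

For a mean, the margin of error is E = z·σ/√n, so n = (zσ/E)².
At 80% confidence, z = 1.282.
n = (1.282 × 15.6 / 1.71)² = 136.78
Round up: n = 137.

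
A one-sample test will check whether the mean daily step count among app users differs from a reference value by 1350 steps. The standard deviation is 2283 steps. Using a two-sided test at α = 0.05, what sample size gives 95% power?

38

For a one-sample z-test, n = ((z_{α/2} + z_β)·σ/δ)².
z_{α/2} = 1.960 (two-sided α = 0.05); z_β = 1.645 (power 95% → β = 0.05).
n = (3.605 × 2283 / 1350)² = 37.17
Round up: n = 38.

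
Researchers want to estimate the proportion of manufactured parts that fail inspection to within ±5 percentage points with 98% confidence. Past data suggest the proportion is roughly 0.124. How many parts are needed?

n = 236

For a proportion with margin E = 0.05 at 98% confidence, z = 2.326.
n = p̂(1−p̂)(z/E)² = 0.124 × 0.876 × (2.326/0.05)² = 235.07
Round up: n = 236.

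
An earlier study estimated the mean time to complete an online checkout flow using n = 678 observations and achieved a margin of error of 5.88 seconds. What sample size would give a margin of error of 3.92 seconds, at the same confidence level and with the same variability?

Margin of error scales as 1/√n, so n₂ = n₁·(E₁/E₂)².
n₂ = 678 × (5.88/3.92)² = 678 × 2.25 = 1525.50
Round up: n₂ = 1526.

n = 1526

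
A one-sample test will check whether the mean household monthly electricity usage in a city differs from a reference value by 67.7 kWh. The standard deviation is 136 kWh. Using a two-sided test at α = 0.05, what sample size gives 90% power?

For a one-sample z-test, n = ((z_{α/2} + z_β)·σ/δ)².
z_{α/2} = 1.960 (two-sided α = 0.05); z_β = 1.282 (power 90% → β = 0.1).
n = (3.242 × 136 / 67.7)² = 42.42
Round up: n = 43.

43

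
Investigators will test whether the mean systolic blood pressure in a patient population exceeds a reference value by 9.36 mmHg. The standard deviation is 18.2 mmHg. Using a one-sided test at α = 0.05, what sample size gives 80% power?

n = 24

For a one-sample z-test, n = ((z_α + z_β)·σ/δ)².
z_α = 1.645 (one-sided α = 0.05); z_β = 0.842 (power 80% → β = 0.2).
n = (2.487 × 18.2 / 9.36)² = 23.39
Round up: n = 24.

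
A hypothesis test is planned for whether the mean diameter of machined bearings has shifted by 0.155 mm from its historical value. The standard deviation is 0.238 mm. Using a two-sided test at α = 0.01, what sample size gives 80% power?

For a one-sample z-test, n = ((z_{α/2} + z_β)·σ/δ)².
z_{α/2} = 2.576 (two-sided α = 0.01); z_β = 0.842 (power 80% → β = 0.2).
n = (3.418 × 0.238 / 0.155)² = 27.54
Round up: n = 28.

28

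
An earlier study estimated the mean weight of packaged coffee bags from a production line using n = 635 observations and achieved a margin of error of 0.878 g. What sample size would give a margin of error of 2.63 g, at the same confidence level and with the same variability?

Margin of error scales as 1/√n, so n₂ = n₁·(E₁/E₂)².
n₂ = 635 × (0.878/2.63)² = 635 × 0.1114 = 70.74
Round up: n₂ = 71.

71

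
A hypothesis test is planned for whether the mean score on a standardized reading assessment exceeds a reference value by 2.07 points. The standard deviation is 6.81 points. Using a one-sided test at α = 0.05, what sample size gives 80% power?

67

For a one-sample z-test, n = ((z_α + z_β)·σ/δ)².
z_α = 1.645 (one-sided α = 0.05); z_β = 0.842 (power 80% → β = 0.2).
n = (2.487 × 6.81 / 2.07)² = 66.94
Round up: n = 67.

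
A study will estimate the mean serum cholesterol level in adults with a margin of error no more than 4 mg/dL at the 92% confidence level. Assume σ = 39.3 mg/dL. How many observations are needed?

For a mean, the margin of error is E = z·σ/√n, so n = (zσ/E)².
At 92% confidence, z = 1.751.
n = (1.751 × 39.3 / 4)² = 295.96
Round up: n = 296.

n = 296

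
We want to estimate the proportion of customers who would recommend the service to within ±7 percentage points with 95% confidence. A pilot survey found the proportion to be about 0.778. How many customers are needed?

136

For a proportion with margin E = 0.07 at 95% confidence, z = 1.960.
n = p̂(1−p̂)(z/E)² = 0.778 × 0.222 × (1.960/0.07)² = 135.41
Round up: n = 136.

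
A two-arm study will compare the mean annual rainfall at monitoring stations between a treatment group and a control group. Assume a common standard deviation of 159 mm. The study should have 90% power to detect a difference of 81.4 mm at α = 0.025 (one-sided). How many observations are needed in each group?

For two equal groups, n per group = 2·((z_α + z_β)·σ/δ)².
z_α = 1.960; z_β = 1.282 (power 90%).
n = 2 × (3.242 × 159 / 81.4)² = 2 × 40.10 = 80.20
Round up: n = 81 per group.

81 per group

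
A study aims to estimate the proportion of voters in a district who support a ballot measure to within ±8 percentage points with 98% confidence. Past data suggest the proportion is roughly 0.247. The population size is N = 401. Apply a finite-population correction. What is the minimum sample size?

114

For a proportion with margin E = 0.08 at 98% confidence, z = 2.326.
n = p̂(1−p̂)(z/E)² = 0.247 × 0.753 × (2.326/0.08)² = 157.23 — call this n₀.
Finite-population correction with N = 401: n = n₀ / (1 + (n₀−1)/N) = 157.23 / 1.39 = 113.12
Round up: n = 114.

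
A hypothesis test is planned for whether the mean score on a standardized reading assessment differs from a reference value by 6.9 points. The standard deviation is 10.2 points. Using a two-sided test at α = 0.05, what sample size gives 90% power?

23

For a one-sample z-test, n = ((z_{α/2} + z_β)·σ/δ)².
z_{α/2} = 1.960 (two-sided α = 0.05); z_β = 1.282 (power 90% → β = 0.1).
n = (3.242 × 10.2 / 6.9)² = 22.97
Round up: n = 23.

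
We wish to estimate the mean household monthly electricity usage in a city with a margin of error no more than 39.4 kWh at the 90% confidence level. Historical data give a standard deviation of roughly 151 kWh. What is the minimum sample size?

40

For a mean, the margin of error is E = z·σ/√n, so n = (zσ/E)².
At 90% confidence, z = 1.645.
n = (1.645 × 151 / 39.4)² = 39.75
Round up: n = 40.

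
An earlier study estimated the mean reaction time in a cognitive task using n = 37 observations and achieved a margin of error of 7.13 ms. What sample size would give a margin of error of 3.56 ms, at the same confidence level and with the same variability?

Margin of error scales as 1/√n, so n₂ = n₁·(E₁/E₂)².
n₂ = 37 × (7.13/3.56)² = 37 × 4.011 = 148.41
Round up: n₂ = 149.

149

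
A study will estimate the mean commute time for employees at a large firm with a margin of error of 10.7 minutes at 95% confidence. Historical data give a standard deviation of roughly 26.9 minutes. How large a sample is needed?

25

For a mean, the margin of error is E = z·σ/√n, so n = (zσ/E)².
At 95% confidence, z = 1.960.
n = (1.960 × 26.9 / 10.7)² = 24.28
Round up: n = 25.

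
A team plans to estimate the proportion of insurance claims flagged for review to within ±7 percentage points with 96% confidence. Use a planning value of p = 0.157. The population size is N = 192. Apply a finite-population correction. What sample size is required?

72

For a proportion with margin E = 0.07 at 96% confidence, z = 2.054.
n = p̂(1−p̂)(z/E)² = 0.157 × 0.843 × (2.054/0.07)² = 113.95 — call this n₀.
Finite-population correction with N = 192: n = n₀ / (1 + (n₀−1)/N) = 113.95 / 1.588 = 71.76
Round up: n = 72.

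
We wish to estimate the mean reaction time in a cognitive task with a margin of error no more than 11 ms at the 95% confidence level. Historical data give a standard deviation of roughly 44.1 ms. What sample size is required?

62

For a mean, the margin of error is E = z·σ/√n, so n = (zσ/E)².
At 95% confidence, z = 1.960.
n = (1.960 × 44.1 / 11)² = 61.75
Round up: n = 62.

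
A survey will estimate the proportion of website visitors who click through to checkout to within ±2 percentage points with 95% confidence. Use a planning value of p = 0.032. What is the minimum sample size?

For a proportion with margin E = 0.02 at 95% confidence, z = 1.960.
n = p̂(1−p̂)(z/E)² = 0.032 × 0.968 × (1.960/0.02)² = 297.49
Round up: n = 298.

298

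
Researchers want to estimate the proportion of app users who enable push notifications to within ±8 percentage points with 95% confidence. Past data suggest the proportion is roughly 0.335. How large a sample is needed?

134

For a proportion with margin E = 0.08 at 95% confidence, z = 1.960.
n = p̂(1−p̂)(z/E)² = 0.335 × 0.665 × (1.960/0.08)² = 133.72
Round up: n = 134.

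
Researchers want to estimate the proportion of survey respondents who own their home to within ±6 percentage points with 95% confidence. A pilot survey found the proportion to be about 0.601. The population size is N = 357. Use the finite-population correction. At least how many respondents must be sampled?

150

For a proportion with margin E = 0.06 at 95% confidence, z = 1.960.
n = p̂(1−p̂)(z/E)² = 0.601 × 0.399 × (1.960/0.06)² = 255.89 — call this n₀.
Finite-population correction with N = 357: n = n₀ / (1 + (n₀−1)/N) = 255.89 / 1.714 = 149.29
Round up: n = 150.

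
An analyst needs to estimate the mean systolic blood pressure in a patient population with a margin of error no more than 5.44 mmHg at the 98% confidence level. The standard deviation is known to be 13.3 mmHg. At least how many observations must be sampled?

33

For a mean, the margin of error is E = z·σ/√n, so n = (zσ/E)².
At 98% confidence, z = 2.326.
n = (2.326 × 13.3 / 5.44)² = 32.34
Round up: n = 33.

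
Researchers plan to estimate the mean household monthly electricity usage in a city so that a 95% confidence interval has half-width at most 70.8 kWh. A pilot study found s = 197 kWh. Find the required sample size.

For a mean, the margin of error is E = z·σ/√n, so n = (zσ/E)².
At 95% confidence, z = 1.960.
n = (1.960 × 197 / 70.8)² = 29.74
Round up: n = 30.

30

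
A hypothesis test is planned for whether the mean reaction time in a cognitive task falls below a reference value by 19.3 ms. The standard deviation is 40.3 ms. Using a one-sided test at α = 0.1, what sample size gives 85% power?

n = 24

For a one-sample z-test, n = ((z_α + z_β)·σ/δ)².
z_α = 1.282 (one-sided α = 0.1); z_β = 1.036 (power 85% → β = 0.15).
n = (2.318 × 40.3 / 19.3)² = 23.43
Round up: n = 24.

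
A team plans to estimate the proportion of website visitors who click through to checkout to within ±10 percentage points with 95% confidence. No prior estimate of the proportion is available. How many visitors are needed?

For a proportion with margin E = 0.1 at 95% confidence, z = 1.960.
With no prior estimate, use p = 0.5, which maximizes p(1−p) at 0.25.
n = 0.25 × (z/E)² = 0.25 × (1.960/0.1)² = 96.04
Round up: n = 97.

97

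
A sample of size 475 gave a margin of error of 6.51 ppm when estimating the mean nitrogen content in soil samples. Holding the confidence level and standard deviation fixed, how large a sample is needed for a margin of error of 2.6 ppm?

Margin of error scales as 1/√n, so n₂ = n₁·(E₁/E₂)².
n₂ = 475 × (6.51/2.6)² = 475 × 6.269 = 2977.78
Round up: n₂ = 2978.

2978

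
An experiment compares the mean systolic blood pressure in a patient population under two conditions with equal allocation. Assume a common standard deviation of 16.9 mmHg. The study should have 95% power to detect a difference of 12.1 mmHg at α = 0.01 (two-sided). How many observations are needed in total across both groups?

140 total

For two equal groups, n per group = 2·((z_{α/2} + z_β)·σ/δ)².
z_{α/2} = 2.576; z_β = 1.645 (power 95%).
n = 2 × (4.221 × 16.9 / 12.1)² = 2 × 34.76 = 69.52
Round up: n = 70 per group.
Total across both groups: 2 × 70 = 140.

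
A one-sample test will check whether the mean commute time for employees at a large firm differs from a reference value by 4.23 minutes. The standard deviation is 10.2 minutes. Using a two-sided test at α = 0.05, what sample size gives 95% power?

76

For a one-sample z-test, n = ((z_{α/2} + z_β)·σ/δ)².
z_{α/2} = 1.960 (two-sided α = 0.05); z_β = 1.645 (power 95% → β = 0.05).
n = (3.605 × 10.2 / 4.23)² = 75.57
Round up: n = 76.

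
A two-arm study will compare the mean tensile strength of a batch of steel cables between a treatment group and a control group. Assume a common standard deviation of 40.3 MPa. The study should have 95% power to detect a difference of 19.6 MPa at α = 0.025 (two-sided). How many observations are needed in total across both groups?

256 total

For two equal groups, n per group = 2·((z_{α/2} + z_β)·σ/δ)².
z_{α/2} = 2.241; z_β = 1.645 (power 95%).
n = 2 × (3.886 × 40.3 / 19.6)² = 2 × 63.84 = 127.68
Round up: n = 128 per group.
Total across both groups: 2 × 128 = 256.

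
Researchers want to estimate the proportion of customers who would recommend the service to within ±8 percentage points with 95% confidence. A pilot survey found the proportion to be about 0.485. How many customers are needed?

For a proportion with margin E = 0.08 at 95% confidence, z = 1.960.
n = p̂(1−p̂)(z/E)² = 0.485 × 0.515 × (1.960/0.08)² = 149.93
Round up: n = 150.

150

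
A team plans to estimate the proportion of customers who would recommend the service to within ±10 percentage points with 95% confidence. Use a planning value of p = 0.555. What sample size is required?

n = 95

For a proportion with margin E = 0.1 at 95% confidence, z = 1.960.
n = p̂(1−p̂)(z/E)² = 0.555 × 0.445 × (1.960/0.1)² = 94.88
Round up: n = 95.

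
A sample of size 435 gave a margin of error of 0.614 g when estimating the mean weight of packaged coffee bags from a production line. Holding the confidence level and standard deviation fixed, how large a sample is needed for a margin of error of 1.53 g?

71

Margin of error scales as 1/√n, so n₂ = n₁·(E₁/E₂)².
n₂ = 435 × (0.614/1.53)² = 435 × 0.161 = 70.03
Round up: n₂ = 71.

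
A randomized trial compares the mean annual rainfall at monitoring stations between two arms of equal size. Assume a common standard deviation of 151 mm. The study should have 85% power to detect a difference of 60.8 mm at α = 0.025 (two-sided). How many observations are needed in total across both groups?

266 total

For two equal groups, n per group = 2·((z_{α/2} + z_β)·σ/δ)².
z_{α/2} = 2.241; z_β = 1.036 (power 85%).
n = 2 × (3.277 × 151 / 60.8)² = 2 × 66.24 = 132.48
Round up: n = 133 per group.
Total across both groups: 2 × 133 = 266.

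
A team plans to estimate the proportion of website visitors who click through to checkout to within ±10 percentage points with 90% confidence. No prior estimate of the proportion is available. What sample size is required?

68

For a proportion with margin E = 0.1 at 90% confidence, z = 1.645.
With no prior estimate, use p = 0.5, which maximizes p(1−p) at 0.25.
n = 0.25 × (z/E)² = 0.25 × (1.645/0.1)² = 67.65
Round up: n = 68.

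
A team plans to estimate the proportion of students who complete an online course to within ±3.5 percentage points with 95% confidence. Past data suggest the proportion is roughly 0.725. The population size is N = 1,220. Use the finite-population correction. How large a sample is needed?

For a proportion with margin E = 0.035 at 95% confidence, z = 1.960.
n = p̂(1−p̂)(z/E)² = 0.725 × 0.275 × (1.960/0.035)² = 625.24 — call this n₀.
Finite-population correction with N = 1,220: n = n₀ / (1 + (n₀−1)/N) = 625.24 / 1.512 = 413.52
Round up: n = 414.

n = 414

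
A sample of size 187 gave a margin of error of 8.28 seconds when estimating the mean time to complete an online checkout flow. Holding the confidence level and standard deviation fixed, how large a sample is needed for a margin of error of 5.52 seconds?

n = 421

Margin of error scales as 1/√n, so n₂ = n₁·(E₁/E₂)².
n₂ = 187 × (8.28/5.52)² = 187 × 2.25 = 420.75
Round up: n₂ = 421.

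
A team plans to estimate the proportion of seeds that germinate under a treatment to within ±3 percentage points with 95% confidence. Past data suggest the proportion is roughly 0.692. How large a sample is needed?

910

For a proportion with margin E = 0.03 at 95% confidence, z = 1.960.
n = p̂(1−p̂)(z/E)² = 0.692 × 0.308 × (1.960/0.03)² = 909.76
Round up: n = 910.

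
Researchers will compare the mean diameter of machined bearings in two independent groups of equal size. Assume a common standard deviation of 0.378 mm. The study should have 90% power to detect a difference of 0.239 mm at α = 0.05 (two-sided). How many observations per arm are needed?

For two equal groups, n per group = 2·((z_{α/2} + z_β)·σ/δ)².
z_{α/2} = 1.960; z_β = 1.282 (power 90%).
n = 2 × (3.242 × 0.378 / 0.239)² = 2 × 26.29 = 52.58
Round up: n = 53 per group.

53 per group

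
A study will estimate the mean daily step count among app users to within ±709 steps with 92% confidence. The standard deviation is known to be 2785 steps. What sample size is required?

For a mean, the margin of error is E = z·σ/√n, so n = (zσ/E)².
At 92% confidence, z = 1.751.
n = (1.751 × 2785 / 709)² = 47.31
Round up: n = 48.

n = 48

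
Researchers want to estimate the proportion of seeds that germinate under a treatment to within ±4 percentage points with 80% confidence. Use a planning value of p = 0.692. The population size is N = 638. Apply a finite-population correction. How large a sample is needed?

For a proportion with margin E = 0.04 at 80% confidence, z = 1.282.
n = p̂(1−p̂)(z/E)² = 0.692 × 0.308 × (1.282/0.04)² = 218.93 — call this n₀.
Finite-population correction with N = 638: n = n₀ / (1 + (n₀−1)/N) = 218.93 / 1.342 = 163.14
Round up: n = 164.

164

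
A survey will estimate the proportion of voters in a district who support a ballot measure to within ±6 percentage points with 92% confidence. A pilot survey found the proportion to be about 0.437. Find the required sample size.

210

For a proportion with margin E = 0.06 at 92% confidence, z = 1.751.
n = p̂(1−p̂)(z/E)² = 0.437 × 0.563 × (1.751/0.06)² = 209.54
Round up: n = 210.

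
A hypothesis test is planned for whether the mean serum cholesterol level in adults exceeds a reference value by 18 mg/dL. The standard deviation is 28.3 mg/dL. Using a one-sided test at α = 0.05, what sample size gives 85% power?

18

For a one-sample z-test, n = ((z_α + z_β)·σ/δ)².
z_α = 1.645 (one-sided α = 0.05); z_β = 1.036 (power 85% → β = 0.15).
n = (2.681 × 28.3 / 18)² = 17.77
Round up: n = 18.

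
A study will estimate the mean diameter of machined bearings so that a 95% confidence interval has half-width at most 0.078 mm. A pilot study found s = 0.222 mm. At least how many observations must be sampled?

n = 32

For a mean, the margin of error is E = z·σ/√n, so n = (zσ/E)².
At 95% confidence, z = 1.960.
n = (1.960 × 0.222 / 0.078)² = 31.12
Round up: n = 32.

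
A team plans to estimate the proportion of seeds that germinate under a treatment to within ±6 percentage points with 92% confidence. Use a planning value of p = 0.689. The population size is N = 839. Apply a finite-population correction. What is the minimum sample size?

n = 151

For a proportion with margin E = 0.06 at 92% confidence, z = 1.751.
n = p̂(1−p̂)(z/E)² = 0.689 × 0.311 × (1.751/0.06)² = 182.49 — call this n₀.
Finite-population correction with N = 839: n = n₀ / (1 + (n₀−1)/N) = 182.49 / 1.216 = 150.07
Round up: n = 151.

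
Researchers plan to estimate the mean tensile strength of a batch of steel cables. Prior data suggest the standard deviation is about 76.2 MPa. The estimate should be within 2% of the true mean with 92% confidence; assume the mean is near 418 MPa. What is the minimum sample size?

255

For a mean, the margin of error is E = z·σ/√n, so n = (zσ/E)².
At 92% confidence, z = 1.751.
E = 2% of 418 = 8.36 MPa.
n = (1.751 × 76.2 / 8.36)² = 254.72
Round up: n = 255.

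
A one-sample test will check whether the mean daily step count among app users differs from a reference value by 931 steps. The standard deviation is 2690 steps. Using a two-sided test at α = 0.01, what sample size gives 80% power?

98

For a one-sample z-test, n = ((z_{α/2} + z_β)·σ/δ)².
z_{α/2} = 2.576 (two-sided α = 0.01); z_β = 0.842 (power 80% → β = 0.2).
n = (3.418 × 2690 / 931)² = 97.53
Round up: n = 98.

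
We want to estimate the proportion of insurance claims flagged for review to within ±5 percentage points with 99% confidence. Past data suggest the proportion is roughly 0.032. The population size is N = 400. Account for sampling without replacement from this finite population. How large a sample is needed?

For a proportion with margin E = 0.05 at 99% confidence, z = 2.576.
n = p̂(1−p̂)(z/E)² = 0.032 × 0.968 × (2.576/0.05)² = 82.22 — call this n₀.
Finite-population correction with N = 400: n = n₀ / (1 + (n₀−1)/N) = 82.22 / 1.203 = 68.35
Round up: n = 69.

69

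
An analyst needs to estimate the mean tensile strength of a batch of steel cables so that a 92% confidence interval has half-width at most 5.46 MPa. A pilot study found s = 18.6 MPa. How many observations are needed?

36

For a mean, the margin of error is E = z·σ/√n, so n = (zσ/E)².
At 92% confidence, z = 1.751.
n = (1.751 × 18.6 / 5.46)² = 35.58
Round up: n = 36.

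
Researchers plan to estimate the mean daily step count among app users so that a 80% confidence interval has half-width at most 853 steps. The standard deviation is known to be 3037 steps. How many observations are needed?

For a mean, the margin of error is E = z·σ/√n, so n = (zσ/E)².
At 80% confidence, z = 1.282.
n = (1.282 × 3037 / 853)² = 20.83
Round up: n = 21.

21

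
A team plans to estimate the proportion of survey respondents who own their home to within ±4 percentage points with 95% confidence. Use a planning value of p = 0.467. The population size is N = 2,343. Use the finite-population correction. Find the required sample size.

For a proportion with margin E = 0.04 at 95% confidence, z = 1.960.
n = p̂(1−p̂)(z/E)² = 0.467 × 0.533 × (1.960/0.04)² = 597.64 — call this n₀.
Finite-population correction with N = 2,343: n = n₀ / (1 + (n₀−1)/N) = 597.64 / 1.255 = 476.21
Round up: n = 477.

n = 477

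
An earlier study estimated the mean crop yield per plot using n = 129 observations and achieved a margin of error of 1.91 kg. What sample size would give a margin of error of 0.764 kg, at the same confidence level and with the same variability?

807

Margin of error scales as 1/√n, so n₂ = n₁·(E₁/E₂)².
n₂ = 129 × (1.91/0.764)² = 129 × 6.25 = 806.25
Round up: n₂ = 807.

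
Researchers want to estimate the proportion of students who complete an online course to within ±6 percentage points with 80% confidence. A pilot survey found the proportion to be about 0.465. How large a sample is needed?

For a proportion with margin E = 0.06 at 80% confidence, z = 1.282.
n = p̂(1−p̂)(z/E)² = 0.465 × 0.535 × (1.282/0.06)² = 113.57
Round up: n = 114.

114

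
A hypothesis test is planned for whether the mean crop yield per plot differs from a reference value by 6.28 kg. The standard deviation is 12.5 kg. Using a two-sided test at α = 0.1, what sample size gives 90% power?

For a one-sample z-test, n = ((z_{α/2} + z_β)·σ/δ)².
z_{α/2} = 1.645 (two-sided α = 0.1); z_β = 1.282 (power 90% → β = 0.1).
n = (2.927 × 12.5 / 6.28)² = 33.94
Round up: n = 34.

n = 34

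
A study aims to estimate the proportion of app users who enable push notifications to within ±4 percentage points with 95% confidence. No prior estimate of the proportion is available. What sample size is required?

601

For a proportion with margin E = 0.04 at 95% confidence, z = 1.960.
With no prior estimate, use p = 0.5, which maximizes p(1−p) at 0.25.
n = 0.25 × (z/E)² = 0.25 × (1.960/0.04)² = 600.25
Round up: n = 601.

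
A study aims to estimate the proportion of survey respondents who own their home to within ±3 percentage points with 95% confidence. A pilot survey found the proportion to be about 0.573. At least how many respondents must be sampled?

For a proportion with margin E = 0.03 at 95% confidence, z = 1.960.
n = p̂(1−p̂)(z/E)² = 0.573 × 0.427 × (1.960/0.03)² = 1044.36
Round up: n = 1045.

1045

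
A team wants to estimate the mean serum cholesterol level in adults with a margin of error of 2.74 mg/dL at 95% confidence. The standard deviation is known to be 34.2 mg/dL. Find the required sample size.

For a mean, the margin of error is E = z·σ/√n, so n = (zσ/E)².
At 95% confidence, z = 1.960.
n = (1.960 × 34.2 / 2.74)² = 598.50
Round up: n = 599.

n = 599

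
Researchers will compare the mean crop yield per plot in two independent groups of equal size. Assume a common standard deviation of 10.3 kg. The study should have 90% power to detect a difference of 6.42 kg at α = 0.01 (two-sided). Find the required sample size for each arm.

For two equal groups, n per group = 2·((z_{α/2} + z_β)·σ/δ)².
z_{α/2} = 2.576; z_β = 1.282 (power 90%).
n = 2 × (3.858 × 10.3 / 6.42)² = 2 × 38.31 = 76.62
Round up: n = 77 per group.

77 per group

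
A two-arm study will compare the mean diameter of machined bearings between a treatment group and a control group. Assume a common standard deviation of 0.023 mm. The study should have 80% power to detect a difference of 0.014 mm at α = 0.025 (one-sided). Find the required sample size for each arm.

43 per group

For two equal groups, n per group = 2·((z_α + z_β)·σ/δ)².
z_α = 1.960; z_β = 0.842 (power 80%).
n = 2 × (2.802 × 0.023 / 0.014)² = 2 × 21.19 = 42.38
Round up: n = 43 per group.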